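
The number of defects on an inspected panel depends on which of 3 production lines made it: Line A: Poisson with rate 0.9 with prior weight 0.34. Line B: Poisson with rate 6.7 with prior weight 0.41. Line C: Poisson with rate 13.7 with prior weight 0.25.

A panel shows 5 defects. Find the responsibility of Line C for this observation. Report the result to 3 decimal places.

0.019

Posterior ∝ prior × likelihood, so P(k | x) ∝ π_k f_k(x); normalise over all components.
Evaluate each component's likelihood at the observed value:
  f_A = e^(−0.9)·0.9^5/5! = 0.00200063
  f_B = e^(−6.7)·6.7^5/5! = 0.13849
  f_C = e^(−13.7)·13.7^5/5! = 0.00451427
Multiply by the mixture weights:
  π_A·f_A = 0.34 × 0.00200063 = 0.000680213
  π_B·f_B = 0.41 × 0.13849 = 0.0567811
  π_C·f_C = 0.25 × 0.00451427 = 0.00112857
Evidence: 0.000680213 + 0.0567811 + 0.00112857 = 0.0585899
P(Line C | data) = 0.00112857 / 0.0585899 ≈ 0.019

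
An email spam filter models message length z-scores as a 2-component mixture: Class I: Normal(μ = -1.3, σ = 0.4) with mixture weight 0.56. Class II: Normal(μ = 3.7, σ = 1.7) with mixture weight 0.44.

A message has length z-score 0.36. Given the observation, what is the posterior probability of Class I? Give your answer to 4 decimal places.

0.0067

By Bayes' theorem, P(k | x) = π_k f_k(x) / Σ_j π_j f_j(x).
Normal densities:
  L_I = (1/(0.4·√(2π)))·exp(−(0.36−-1.3)²/(2·0.4²)) = 0.997356·exp(-8.61125) = 0.000181565
  L_II = (1/(1.7·√(2π)))·exp(−(0.36−3.7)²/(2·1.7²)) = 0.234672·exp(-1.93003) = 0.034061
Unnormalised posteriors:
  π_I·L_I = 0.56 × 0.000181565 = 0.000101676
  π_II·L_II = 0.44 × 0.034061 = 0.0149869
Normaliser: 0.000101676 + 0.0149869 = 0.0150885
So the posterior for Class I is 0.000101676 / 0.0150885 ≈ 0.0067.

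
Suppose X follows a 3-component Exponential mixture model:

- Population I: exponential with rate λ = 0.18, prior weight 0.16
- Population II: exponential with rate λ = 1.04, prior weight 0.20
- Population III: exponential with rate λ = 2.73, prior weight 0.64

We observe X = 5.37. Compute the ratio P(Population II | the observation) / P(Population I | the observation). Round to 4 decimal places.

Since P(k|x) ∝ π_k f_k(x), the posterior odds are π_i f_i(x) / (π_j f_j(x)).
Component likelihoods at x = 5.37:
  p_I = 0.18·e^(−0.18·5.37) = 0.18·e^(−0.9666) = 0.0684673
  p_II = 1.04·e^(−1.04·5.37) = 1.04·e^(−5.5848) = 0.00390468
  p_III = 2.73·e^(−2.73·5.37) = 2.73·e^(−14.6601) = 1.17317e-06
Odds = (0.20/0.16) × (0.00390468/0.0684673) = 1.25 × 0.0570298 ≈ 0.0713

0.0713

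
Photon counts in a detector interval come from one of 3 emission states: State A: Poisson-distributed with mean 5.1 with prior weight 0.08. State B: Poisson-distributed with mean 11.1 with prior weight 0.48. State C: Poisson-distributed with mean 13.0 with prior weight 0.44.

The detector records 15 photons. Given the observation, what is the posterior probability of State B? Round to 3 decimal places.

0.405

P(component k | x) = π_k·f_k(x) / marginal(x), where marginal(x) = Σ_j π_j·f_j(x).
Poisson probabilities:
  L_A = e^(−5.1)·5.1^15/15! = 0.000191492
  L_B = e^(−11.1)·11.1^15/15! = 0.0552938
  L_C = e^(−13.0)·13.0^15/15! = 0.0884754
Weight by the priors:
  π_A·L_A = 0.08 × 0.000191492 = 1.53194e-05
  π_B·L_B = 0.48 × 0.0552938 = 0.026541
  π_C·L_C = 0.44 × 0.0884754 = 0.0389292
Marginal: 1.53194e-05 + 0.026541 + 0.0389292 = 0.0654855
So the posterior for State B is 0.026541 / 0.0654855 ≈ 0.405.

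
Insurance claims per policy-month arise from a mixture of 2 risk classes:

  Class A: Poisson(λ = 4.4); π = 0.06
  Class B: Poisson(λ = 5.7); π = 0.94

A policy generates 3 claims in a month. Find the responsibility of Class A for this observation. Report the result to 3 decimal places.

0.097

P(component k | x) = w_k·f_k(x) / marginal(x), where marginal(x) = Σ_j w_j·f_j(x).
Poisson probabilities:
  p_A = 0.174305
  p_B = 0.103275
Multiply by the mixture weights:
  w_A·p_A = 0.06 × 0.174305 = 0.0104583
  w_B·p_B = 0.94 × 0.103275 = 0.0970784
Sum: 0.0104583 + 0.0970784 = 0.107537
So the posterior for Class A is 0.0104583 / 0.107537 ≈ 0.097.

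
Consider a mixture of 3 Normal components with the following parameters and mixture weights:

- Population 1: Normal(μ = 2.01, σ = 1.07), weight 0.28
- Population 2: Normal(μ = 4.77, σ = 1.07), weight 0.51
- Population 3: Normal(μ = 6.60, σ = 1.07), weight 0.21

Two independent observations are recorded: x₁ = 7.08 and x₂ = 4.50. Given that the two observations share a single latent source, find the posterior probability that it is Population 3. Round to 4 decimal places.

P(component k | x) = w_k·f_k(x) / marginal(x), where marginal(x) = Σ_j w_j·f_j(x).
Since both observations come from the same component, the likelihood for component k is f_k(x₁)·f_k(x₂).
  f_1 = [(1/(1.07·√(2π)))·exp(−(7.08−2.01)²/(2·1.07²)) = 0.372843·exp(-11.22583) = 4.96834e-06] × [0.0248648] = 1.23537e-07
  f_2 = [(1/(1.07·√(2π)))·exp(−(7.08−4.77)²/(2·1.07²)) = 0.372843·exp(-2.33038) = 0.0362623] × [0.36116] = 0.0130965
  f_3 = [(1/(1.07·√(2π)))·exp(−(7.08−6.60)²/(2·1.07²)) = 0.372843·exp(-0.10062) = 0.337153] × [0.0543381] = 0.0183203
Multiply by the mixture weights:
  w_1·f_1 = 0.28 × 1.23537e-07 = 3.45903e-08
  w_2·f_2 = 0.51 × 0.0130965 = 0.00667922
  w_3·f_3 = 0.21 × 0.0183203 = 0.00384726
Evidence: 3.45903e-08 + 0.00667922 + 0.00384726 = 0.0105265
P(Population 3 | x₁,x₂) ≈ 0.3655

0.3655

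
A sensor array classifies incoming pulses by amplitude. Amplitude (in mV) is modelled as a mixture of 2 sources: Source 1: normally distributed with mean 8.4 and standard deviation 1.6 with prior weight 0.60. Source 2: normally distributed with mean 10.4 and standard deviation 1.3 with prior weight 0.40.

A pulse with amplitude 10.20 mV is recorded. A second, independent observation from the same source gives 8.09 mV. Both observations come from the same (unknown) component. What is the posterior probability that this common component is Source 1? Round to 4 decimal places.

The responsibility of component k is P(Z=k) f_k(x) divided by Σ_j P(Z=j) f_j(x).
Since both observations come from the same component, the likelihood for component k is f_k(x₁)·f_k(x₂).
  p_1 = [(1/(1.6·√(2π)))·exp(−(10.20−8.4)²/(2·1.6²)) = 0.249339·exp(-0.63281) = 0.132423] × [0.244703] = 0.0324042
  p_2 = [(1/(1.3·√(2π)))·exp(−(10.20−10.4)²/(2·1.3²)) = 0.306879·exp(-0.01183) = 0.303268] × [0.0632898] = 0.0191938
Weight by the priors:
  P(Z=1)·p_1 = 0.60 × 0.0324042 = 0.0194425
  P(Z=2)·p_2 = 0.40 × 0.0191938 = 0.00767752
Sum: 0.0194425 + 0.00767752 = 0.0271201
So the posterior for Source 1 is 0.0194425 / 0.0271201 ≈ 0.7169.

0.7169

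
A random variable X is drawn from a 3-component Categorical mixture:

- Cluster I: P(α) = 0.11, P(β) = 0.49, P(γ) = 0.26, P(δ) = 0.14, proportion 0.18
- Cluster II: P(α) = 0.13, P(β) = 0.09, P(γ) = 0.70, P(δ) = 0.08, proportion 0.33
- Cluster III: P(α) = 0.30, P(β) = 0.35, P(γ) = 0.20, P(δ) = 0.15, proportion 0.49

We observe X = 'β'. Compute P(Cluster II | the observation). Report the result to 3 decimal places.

By Bayes' theorem, P(k | x) = P(Z=k) f_k(x) / Σ_j P(Z=j) f_j(x).
Categorical probabilities:
  L_I = P(β | comp) = 0.49
  L_II = P(β | comp) = 0.09
  L_III = P(β | comp) = 0.35
Unnormalised posteriors:
  P(Z=I)·L_I = 0.18 × 0.49 = 0.0882
  P(Z=II)·L_II = 0.33 × 0.09 = 0.0297
  P(Z=III)·L_III = 0.49 × 0.35 = 0.1715
Normaliser: 0.0882 + 0.0297 + 0.1715 = 0.2894
So the posterior for Cluster II is 0.0297 / 0.2894 ≈ 0.103.

0.103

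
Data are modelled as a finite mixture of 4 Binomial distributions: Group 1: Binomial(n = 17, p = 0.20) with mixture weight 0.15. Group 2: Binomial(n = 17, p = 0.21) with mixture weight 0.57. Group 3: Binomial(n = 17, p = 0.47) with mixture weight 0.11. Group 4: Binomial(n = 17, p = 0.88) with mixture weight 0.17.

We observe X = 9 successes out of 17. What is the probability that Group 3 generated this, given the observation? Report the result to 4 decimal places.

Apply Bayes' rule: the posterior for each component is proportional to its prior times its likelihood at x.
Binomial probabilities:
  p_1 = 0.00208821
  p_2 = 0.00292938
  p_3 = 0.169384
  p_4 = 0.00033081
Prior × likelihood for each component:
  π_1·p_1 = 0.15 × 0.00208821 = 0.000313232
  π_2·p_2 = 0.57 × 0.00292938 = 0.00166975
  π_3·p_3 = 0.11 × 0.169384 = 0.0186323
  π_4·p_4 = 0.17 × 0.00033081 = 5.62377e-05
Denominator: 0.000313232 + 0.00166975 + 0.0186323 + 5.62377e-05 = 0.0206715
P(Group 3 | data) = 0.0186323 / 0.0206715 ≈ 0.9014

0.9014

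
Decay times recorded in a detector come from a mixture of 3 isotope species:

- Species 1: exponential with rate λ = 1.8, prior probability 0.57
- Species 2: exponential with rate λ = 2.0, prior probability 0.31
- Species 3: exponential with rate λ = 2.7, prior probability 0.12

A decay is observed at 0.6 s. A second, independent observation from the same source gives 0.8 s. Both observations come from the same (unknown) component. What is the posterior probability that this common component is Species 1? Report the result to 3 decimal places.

The responsibility of component k is π_k f_k(x) divided by Σ_j π_j f_j(x).
Since both observations come from the same component, the likelihood for component k is f_k(x₁)·f_k(x₂).
  p_1 = [1.8·e^(−1.8·0.6) = 1.8·e^(−1.0800) = 0.611272] × [0.42647] = 0.260689
  p_2 = [2.0·e^(−2.0·0.6) = 2.0·e^(−1.2000) = 0.602388] × [0.403793] = 0.24324
  p_3 = [2.7·e^(−2.7·0.6) = 2.7·e^(−1.6200) = 0.534326] × [0.311378] = 0.166377
Unnormalised posteriors:
  π_1·p_1 = 0.57 × 0.260689 = 0.148593
  π_2·p_2 = 0.31 × 0.24324 = 0.0754045
  π_3·p_3 = 0.12 × 0.166377 = 0.0199653
Denominator: 0.148593 + 0.0754045 + 0.0199653 = 0.243963
P(Species 1 | x₁, x₂) ≈ 0.609

0.609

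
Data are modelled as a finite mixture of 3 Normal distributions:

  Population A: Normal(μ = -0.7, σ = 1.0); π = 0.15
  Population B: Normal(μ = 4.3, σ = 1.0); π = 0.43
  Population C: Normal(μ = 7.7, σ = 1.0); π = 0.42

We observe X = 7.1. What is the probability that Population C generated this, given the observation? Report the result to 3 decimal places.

The responsibility of component k is P(Z=k) f_k(x) divided by Σ_j P(Z=j) f_j(x).
Component likelihoods at x = 7.1:
  f_A = 2.45286e-14
  f_B = 0.00791545
  f_C = 0.333225
Prior × likelihood for each component:
  P(Z=A)·f_A = 0.15 × 2.45286e-14 = 3.67928e-15
  P(Z=B)·f_B = 0.43 × 0.00791545 = 0.00340364
  P(Z=C)·f_C = 0.42 × 0.333225 = 0.139954
Sum: 3.67928e-15 + 0.00340364 + 0.139954 = 0.143358
P(Population C | data) = 0.139954 / 0.143358 ≈ 0.976

0.976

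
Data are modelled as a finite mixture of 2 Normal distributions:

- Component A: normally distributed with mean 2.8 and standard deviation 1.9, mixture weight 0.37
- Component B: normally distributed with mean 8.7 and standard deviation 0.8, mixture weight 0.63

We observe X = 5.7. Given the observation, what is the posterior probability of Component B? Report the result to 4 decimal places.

Posterior ∝ prior × likelihood, so P(k | x) ∝ P(Z=k) f_k(x); normalise over all components.
Component likelihoods at x = 5.7:
  L_A = 0.0655061
  L_B = 0.000440745
Unnormalised posteriors:
  P(Z=A)·L_A = 0.37 × 0.0655061 = 0.0242372
  P(Z=B)·L_B = 0.63 × 0.000440745 = 0.000277669
Sum: 0.0242372 + 0.000277669 = 0.0245149
P(Component B | the observation) = 0.000277669 / 0.0245149 ≈ 0.0113

0.0113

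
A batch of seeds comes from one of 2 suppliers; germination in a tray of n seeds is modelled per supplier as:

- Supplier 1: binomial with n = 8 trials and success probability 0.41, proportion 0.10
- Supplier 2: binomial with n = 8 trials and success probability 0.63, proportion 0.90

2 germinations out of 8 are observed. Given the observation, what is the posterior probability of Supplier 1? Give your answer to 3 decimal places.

0.436

Posterior ∝ prior × likelihood, so P(k | x) ∝ w_k f_k(x); normalise over all components.
Component likelihoods at x = 2 germinations out of 8:
  p_1 = 0.198535
  p_2 = 0.0285134
Multiply by the mixture weights:
  w_1·p_1 = 0.10 × 0.198535 = 0.0198535
  w_2·p_2 = 0.90 × 0.0285134 = 0.0256621
Normaliser: 0.0198535 + 0.0256621 = 0.0455156
Responsibility of Supplier 1: 0.0198535 / 0.0455156 ≈ 0.436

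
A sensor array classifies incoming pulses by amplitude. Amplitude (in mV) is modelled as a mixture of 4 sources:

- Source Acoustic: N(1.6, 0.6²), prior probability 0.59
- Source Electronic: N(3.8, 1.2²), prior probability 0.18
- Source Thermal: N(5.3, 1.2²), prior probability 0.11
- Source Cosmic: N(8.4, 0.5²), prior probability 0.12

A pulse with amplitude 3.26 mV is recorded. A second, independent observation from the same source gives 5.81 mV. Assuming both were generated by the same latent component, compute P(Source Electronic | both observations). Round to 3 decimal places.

0.628

Apply Bayes' rule: the posterior for each component is proportional to its prior times its likelihood at x.
Since both observations come from the same component, the likelihood for component k is f_k(x₁)·f_k(x₂).
  L_Acoustic = [0.014475] × [1.35462e-11] = 1.9608e-13
  L_Electronic = [0.300439] × [0.0817514] = 0.0245613
  L_Thermal = [0.0783742] × [0.303743] = 0.0238056
  L_Cosmic = [8.99844e-24] × [1.18948e-06] = 1.07035e-29
Prior × likelihood for each component:
  w_Acoustic·L_Acoustic = 0.59 × 1.9608e-13 = 1.15687e-13
  w_Electronic·L_Electronic = 0.18 × 0.0245613 = 0.00442104
  w_Thermal·L_Thermal = 0.11 × 0.0238056 = 0.00261862
  w_Cosmic·L_Cosmic = 0.12 × 1.07035e-29 = 1.28442e-30
Marginal: 1.15687e-13 + 0.00442104 + 0.00261862 + 1.28442e-30 = 0.00703966
So the posterior for Source Electronic is 0.00442104 / 0.00703966 ≈ 0.628.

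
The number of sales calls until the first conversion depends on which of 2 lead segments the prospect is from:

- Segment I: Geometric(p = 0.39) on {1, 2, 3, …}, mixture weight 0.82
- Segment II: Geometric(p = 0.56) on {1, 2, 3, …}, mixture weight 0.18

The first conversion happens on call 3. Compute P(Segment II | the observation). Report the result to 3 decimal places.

0.141

The responsibility of component k is P(Z=k) f_k(x) divided by Σ_j P(Z=j) f_j(x).
Component likelihoods at x = 3:
  p_I = 0.39·(1−0.39)^2 = 0.39·0.3721 = 0.145119
  p_II = 0.56·(1−0.56)^2 = 0.56·0.1936 = 0.108416
Multiply by the mixture weights:
  P(Z=I)·p_I = 0.82 × 0.145119 = 0.118998
  P(Z=II)·p_II = 0.18 × 0.108416 = 0.0195149
Evidence: 0.118998 + 0.0195149 = 0.138512
Responsibility of Segment II: 0.0195149 / 0.138512 ≈ 0.141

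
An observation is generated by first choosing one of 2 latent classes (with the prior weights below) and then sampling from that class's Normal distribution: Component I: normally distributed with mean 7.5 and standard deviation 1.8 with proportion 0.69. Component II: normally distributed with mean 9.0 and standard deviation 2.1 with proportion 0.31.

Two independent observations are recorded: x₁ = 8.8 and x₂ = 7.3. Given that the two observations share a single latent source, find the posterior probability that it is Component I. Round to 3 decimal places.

P(component k | x) = w_k·f_k(x) / marginal(x), where marginal(x) = Σ_j w_j·f_j(x).
Since both observations come from the same component, the likelihood for component k is f_k(x₁)·f_k(x₂).
  f_I = [(1/(1.8·√(2π)))·exp(−(8.8−7.5)²/(2·1.8²)) = 0.221635·exp(-0.26080) = 0.170755] × [0.220271] = 0.0376122
  f_II = [(1/(2.1·√(2π)))·exp(−(8.8−9.0)²/(2·2.1²)) = 0.189973·exp(-0.00454) = 0.189113] × [0.136895] = 0.0258886
Unnormalised posteriors:
  w_I·f_I = 0.69 × 0.0376122 = 0.0259524
  w_II·f_II = 0.31 × 0.0258886 = 0.00802548
Marginal: 0.0259524 + 0.00802548 = 0.0339779
Responsibility of Component I: 0.0259524 / 0.0339779 ≈ 0.764

0.764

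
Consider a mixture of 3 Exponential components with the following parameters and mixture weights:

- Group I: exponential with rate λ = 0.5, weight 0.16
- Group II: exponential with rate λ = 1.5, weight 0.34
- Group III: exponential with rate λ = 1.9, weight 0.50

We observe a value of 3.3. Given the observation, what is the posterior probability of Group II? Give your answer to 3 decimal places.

By Bayes' theorem, P(k | x) = P(Z=k) f_k(x) / Σ_j P(Z=j) f_j(x).
Evaluate each component's likelihood at the observed value:
  L_I = 0.096025
  L_II = 0.0106251
  L_III = 0.00359523
Prior × likelihood for each component:
  P(Z=I)·L_I = 0.16 × 0.096025 = 0.015364
  P(Z=II)·L_II = 0.34 × 0.0106251 = 0.00361254
  P(Z=III)·L_III = 0.50 × 0.00359523 = 0.00179762
Normaliser: 0.015364 + 0.00361254 + 0.00179762 = 0.0207741
P(Group II | data) = 0.00361254 / 0.0207741 ≈ 0.174

0.174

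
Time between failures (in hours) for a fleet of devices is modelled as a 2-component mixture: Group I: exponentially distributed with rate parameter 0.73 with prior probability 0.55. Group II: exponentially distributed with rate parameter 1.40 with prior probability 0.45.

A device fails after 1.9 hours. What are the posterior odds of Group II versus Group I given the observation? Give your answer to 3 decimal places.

Since P(k|x) ∝ π_k f_k(x), the posterior odds are π_i f_i(x) / (π_j f_j(x)).
Exponential densities:
  L_I = 0.73·e^(−0.73·1.9) = 0.73·e^(−1.3870) = 0.182371
  L_II = 1.40·e^(−1.40·1.9) = 1.40·e^(−2.6600) = 0.0979275
Odds = (0.45/0.55) × (0.0979275/0.182371) = 0.818182 × 0.536968 ≈ 0.439

0.439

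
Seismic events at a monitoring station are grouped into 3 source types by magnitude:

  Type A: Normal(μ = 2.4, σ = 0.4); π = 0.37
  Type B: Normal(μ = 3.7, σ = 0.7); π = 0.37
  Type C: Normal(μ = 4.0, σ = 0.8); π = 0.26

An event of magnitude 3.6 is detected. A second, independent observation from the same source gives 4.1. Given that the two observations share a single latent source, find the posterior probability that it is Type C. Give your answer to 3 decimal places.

Apply Bayes' rule: the posterior for each component is proportional to its prior times its likelihood at x.
Since both observations come from the same component, the likelihood for component k is f_k(x₁)·f_k(x₂).
  p_A = [(1/(0.4·√(2π)))·exp(−(3.6−2.4)²/(2·0.4²)) = 0.997356·exp(-4.50000) = 0.0110796] × [0.000119297] = 1.32176e-06
  p_B = [(1/(0.7·√(2π)))·exp(−(3.6−3.7)²/(2·0.7²)) = 0.569918·exp(-0.01020) = 0.564132] × [0.484068] = 0.273078
  p_C = [(1/(0.8·√(2π)))·exp(−(3.6−4.0)²/(2·0.8²)) = 0.498678·exp(-0.12500) = 0.440082] × [0.494797] = 0.217751
Unnormalised posteriors:
  w_A·p_A = 0.37 × 1.32176e-06 = 4.89052e-07
  w_B·p_B = 0.37 × 0.273078 = 0.101039
  w_C·p_C = 0.26 × 0.217751 = 0.0566153
Marginal: 4.89052e-07 + 0.101039 + 0.0566153 = 0.157655
P(Type C | x₁, x₂) = 0.0566153 / 0.157655 ≈ 0.359

0.359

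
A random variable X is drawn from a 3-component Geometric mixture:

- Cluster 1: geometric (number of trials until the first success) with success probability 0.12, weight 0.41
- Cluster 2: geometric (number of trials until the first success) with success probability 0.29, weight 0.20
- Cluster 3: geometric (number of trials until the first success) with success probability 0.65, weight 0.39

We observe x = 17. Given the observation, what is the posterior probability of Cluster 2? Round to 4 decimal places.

0.0366

Apply Bayes' rule: the posterior for each component is proportional to its prior times its likelihood at x.
Component likelihoods at x = 17:
  f_1 = 0.0155204
  f_2 = 0.00120929
  f_3 = 3.29611e-08
Prior × likelihood for each component:
  w_1·f_1 = 0.41 × 0.0155204 = 0.00636338
  w_2·f_2 = 0.20 × 0.00120929 = 0.000241859
  w_3·f_3 = 0.39 × 3.29611e-08 = 1.28548e-08
Denominator: 0.00636338 + 0.000241859 + 1.28548e-08 = 0.00660525
P(Cluster 2 | the observation) = 0.000241859 / 0.00660525 ≈ 0.0366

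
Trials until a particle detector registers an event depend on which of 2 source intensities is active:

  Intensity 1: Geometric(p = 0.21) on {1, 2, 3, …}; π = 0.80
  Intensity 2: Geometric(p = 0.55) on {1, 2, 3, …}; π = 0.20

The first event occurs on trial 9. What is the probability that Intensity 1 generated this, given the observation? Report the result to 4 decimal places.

0.9928

The responsibility of component k is π_k f_k(x) divided by Σ_j π_j f_j(x).
Component likelihoods at x = 9:
  L_1 = 0.0318593
  L_2 = 0.000924832
Prior × likelihood for each component:
  π_1·L_1 = 0.80 × 0.0318593 = 0.0254874
  π_2·L_2 = 0.20 × 0.000924832 = 0.000184966
Normaliser: 0.0254874 + 0.000184966 = 0.0256724
Responsibility of Intensity 1: 0.0254874 / 0.0256724 ≈ 0.9928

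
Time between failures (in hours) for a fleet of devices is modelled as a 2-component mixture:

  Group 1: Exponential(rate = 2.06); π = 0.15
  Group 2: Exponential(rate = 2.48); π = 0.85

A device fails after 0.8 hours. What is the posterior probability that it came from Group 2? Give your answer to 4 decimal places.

0.8298

Apply Bayes' rule: the posterior for each component is proportional to its prior times its likelihood at x.
Component likelihoods at x = 0.8 hours:
  p_1 = 2.06·e^(−2.06·0.8) = 2.06·e^(−1.6480) = 0.396415
  p_2 = 2.48·e^(−2.48·0.8) = 2.48·e^(−1.9840) = 0.341045
Prior × likelihood for each component:
  w_1·p_1 = 0.15 × 0.396415 = 0.0594622
  w_2·p_2 = 0.85 × 0.341045 = 0.289888
Normaliser: 0.0594622 + 0.289888 = 0.34935
P(Group 2 | x) = 0.289888 / 0.34935 ≈ 0.8298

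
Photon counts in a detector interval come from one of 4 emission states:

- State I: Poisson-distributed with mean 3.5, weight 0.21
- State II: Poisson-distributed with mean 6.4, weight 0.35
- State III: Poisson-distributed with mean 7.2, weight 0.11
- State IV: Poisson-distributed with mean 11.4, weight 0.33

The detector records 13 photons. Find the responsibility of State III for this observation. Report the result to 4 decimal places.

0.0495

The responsibility of component k is P(Z=k) f_k(x) divided by Σ_j P(Z=j) f_j(x).
Component likelihoods at x = 13 photons:
  L_I = 5.73553e-05
  L_II = 0.00806445
  L_III = 0.0167541
  L_IV = 0.0987474
Unnormalised posteriors:
  P(Z=I)·L_I = 0.21 × 5.73553e-05 = 1.20446e-05
  P(Z=II)·L_II = 0.35 × 0.00806445 = 0.00282256
  P(Z=III)·L_III = 0.11 × 0.0167541 = 0.00184295
  P(Z=IV)·L_IV = 0.33 × 0.0987474 = 0.0325866
Marginal: 1.20446e-05 + 0.00282256 + 0.00184295 + 0.0325866 = 0.0372642
P(State III | 13 photons) ≈ 0.0495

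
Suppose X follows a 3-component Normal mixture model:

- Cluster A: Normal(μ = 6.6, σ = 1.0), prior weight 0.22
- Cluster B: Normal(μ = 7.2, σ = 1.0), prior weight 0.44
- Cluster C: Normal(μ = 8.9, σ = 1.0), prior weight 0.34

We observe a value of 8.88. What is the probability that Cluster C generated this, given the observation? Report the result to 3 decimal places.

The responsibility of component k is P(Z=k) f_k(x) divided by Σ_j P(Z=j) f_j(x).
Component likelihoods at x = 8.88:
  p_A = 0.0296546
  p_B = 0.0972823
  p_C = 0.398862
Multiply by the mixture weights:
  P(Z=A)·p_A = 0.22 × 0.0296546 = 0.00652401
  P(Z=B)·p_B = 0.44 × 0.0972823 = 0.0428042
  P(Z=C)·p_C = 0.34 × 0.398862 = 0.135613
Sum: 0.00652401 + 0.0428042 + 0.135613 = 0.184941
P(Cluster C | x) = 0.135613 / 0.184941 ≈ 0.733

0.733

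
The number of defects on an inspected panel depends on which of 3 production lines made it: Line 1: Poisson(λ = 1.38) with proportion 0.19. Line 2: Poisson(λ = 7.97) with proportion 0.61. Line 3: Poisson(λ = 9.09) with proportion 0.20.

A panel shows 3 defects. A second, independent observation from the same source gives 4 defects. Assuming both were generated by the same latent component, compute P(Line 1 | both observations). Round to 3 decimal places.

0.414

By Bayes' theorem, P(k | x) = w_k f_k(x) / Σ_j w_j f_j(x).
Since both observations come from the same component, the likelihood for component k is f_k(x₁)·f_k(x₂).
  p_1 = [e^(−1.38)·1.38^3/3! = 0.110194] × [0.0380171] = 0.00418927
  p_2 = [e^(−7.97)·7.97^3/3! = 0.0291673] × [0.0581159] = 0.00169509
  p_3 = [e^(−9.09)·9.09^3/3! = 0.014119] × [0.0320854] = 0.000453013
Prior × likelihood for each component:
  w_1·p_1 = 0.19 × 0.00418927 = 0.000795961
  w_2·p_2 = 0.61 × 0.00169509 = 0.001034
  w_3·p_3 = 0.20 × 0.000453013 = 9.06027e-05
Evidence: 0.000795961 + 0.001034 + 9.06027e-05 = 0.00192057
P(Line 1 | x₁,x₂) ≈ 0.414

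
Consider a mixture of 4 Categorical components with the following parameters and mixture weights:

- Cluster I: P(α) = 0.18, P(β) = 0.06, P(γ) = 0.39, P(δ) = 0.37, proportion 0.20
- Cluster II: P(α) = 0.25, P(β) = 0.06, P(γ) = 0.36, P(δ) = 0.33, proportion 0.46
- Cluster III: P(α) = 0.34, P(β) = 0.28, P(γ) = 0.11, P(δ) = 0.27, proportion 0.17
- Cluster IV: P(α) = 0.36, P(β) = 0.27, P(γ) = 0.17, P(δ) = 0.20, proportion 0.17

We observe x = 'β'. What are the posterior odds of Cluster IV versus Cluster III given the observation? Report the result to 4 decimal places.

Posterior odds = (π_i f_i(x)) / (π_j f_j(x)); the normalising sum cancels.
Evaluate each component's likelihood at the observed value:
  p_I = 0.06
  p_II = 0.06
  p_III = 0.28
  p_IV = 0.27
Posterior odds = (π_IV·p_IV) / (π_III·p_III) = (0.17·0.27) / (0.17·0.28) = 0.0459 / 0.0476 ≈ 0.9643

0.9643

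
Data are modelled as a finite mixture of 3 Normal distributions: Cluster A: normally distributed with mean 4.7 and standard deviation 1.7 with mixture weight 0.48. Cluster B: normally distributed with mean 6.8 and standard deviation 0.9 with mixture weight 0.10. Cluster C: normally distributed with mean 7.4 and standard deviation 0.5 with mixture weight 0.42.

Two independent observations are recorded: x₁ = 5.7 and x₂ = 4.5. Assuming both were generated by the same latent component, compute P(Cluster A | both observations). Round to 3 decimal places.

0.984

The responsibility of component k is P(Z=k) f_k(x) divided by Σ_j P(Z=j) f_j(x).
Since both observations come from the same component, the likelihood for component k is f_k(x₁)·f_k(x₂).
  f_A = [(1/(1.7·√(2π)))·exp(−(5.7−4.7)²/(2·1.7²)) = 0.234672·exp(-0.17301) = 0.197389] × [0.233054] = 0.0460023
  f_B = [(1/(0.9·√(2π)))·exp(−(5.7−6.8)²/(2·0.9²)) = 0.443269·exp(-0.74691) = 0.210033] × [0.0169242] = 0.00355464
  f_C = [(1/(0.5·√(2π)))·exp(−(5.7−7.4)²/(2·0.5²)) = 0.797885·exp(-5.78000) = 0.00246444] × [3.95464e-08] = 9.74596e-11
Weight by the priors:
  P(Z=A)·f_A = 0.48 × 0.0460023 = 0.0220811
  P(Z=B)·f_B = 0.10 × 0.00355464 = 0.000355464
  P(Z=C)·f_C = 0.42 × 9.74596e-11 = 4.09331e-11
Marginal: 0.0220811 + 0.000355464 + 4.09331e-11 = 0.0224366
So the posterior for Cluster A is 0.0220811 / 0.0224366 ≈ 0.984.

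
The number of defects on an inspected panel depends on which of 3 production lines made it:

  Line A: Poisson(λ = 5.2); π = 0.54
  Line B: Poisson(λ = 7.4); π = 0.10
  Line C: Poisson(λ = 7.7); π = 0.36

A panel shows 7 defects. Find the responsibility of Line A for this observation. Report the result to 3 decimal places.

The responsibility of component k is π_k f_k(x) divided by Σ_j π_j f_j(x).
Component likelihoods at x = 7 defects:
  f_A = 0.112528
  f_B = 0.147371
  f_C = 0.144191
Prior × likelihood for each component:
  π_A·f_A = 0.54 × 0.112528 = 0.0607653
  π_B·f_B = 0.10 × 0.147371 = 0.0147371
  π_C·f_C = 0.36 × 0.144191 = 0.0519086
Denominator: 0.0607653 + 0.0147371 + 0.0519086 = 0.127411
Responsibility of Line A: 0.0607653 / 0.127411 ≈ 0.477

0.477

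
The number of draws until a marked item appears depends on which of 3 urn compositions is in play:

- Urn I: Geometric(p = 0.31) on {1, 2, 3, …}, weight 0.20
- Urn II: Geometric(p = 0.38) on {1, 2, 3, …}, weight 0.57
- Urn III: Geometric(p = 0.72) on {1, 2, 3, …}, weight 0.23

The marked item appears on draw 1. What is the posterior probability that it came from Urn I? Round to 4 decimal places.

Apply Bayes' rule: the posterior for each component is proportional to its prior times its likelihood at x.
Component likelihoods at x = 1:
  L_I = 0.31·(1−0.31)^0 = 0.31·1 = 0.31
  L_II = 0.38·(1−0.38)^0 = 0.38·1 = 0.38
  L_III = 0.72·(1−0.72)^0 = 0.72·1 = 0.72
Weight by the priors:
  π_I·L_I = 0.20 × 0.31 = 0.062
  π_II·L_II = 0.57 × 0.38 = 0.2166
  π_III·L_III = 0.23 × 0.72 = 0.1656
Marginal: 0.062 + 0.2166 + 0.1656 = 0.4442
P(Urn I | the observation) ≈ 0.1396

0.1396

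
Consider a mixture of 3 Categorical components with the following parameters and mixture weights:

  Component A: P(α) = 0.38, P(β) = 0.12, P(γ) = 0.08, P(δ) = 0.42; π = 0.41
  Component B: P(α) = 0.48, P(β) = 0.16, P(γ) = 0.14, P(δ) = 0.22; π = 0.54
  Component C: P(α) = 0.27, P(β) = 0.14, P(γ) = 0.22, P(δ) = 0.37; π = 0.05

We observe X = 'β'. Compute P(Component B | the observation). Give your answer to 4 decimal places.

P(component k | x) = π_k·f_k(x) / marginal(x), where marginal(x) = Σ_j π_j·f_j(x).
Categorical probabilities:
  L_A = P(β | comp) = 0.12
  L_B = P(β | comp) = 0.16
  L_C = P(β | comp) = 0.14
Weight by the priors:
  π_A·L_A = 0.41 × 0.12 = 0.0492
  π_B·L_B = 0.54 × 0.16 = 0.0864
  π_C·L_C = 0.05 × 0.14 = 0.007
Evidence: 0.0492 + 0.0864 + 0.007 = 0.1426
So the posterior for Component B is 0.0864 / 0.1426 ≈ 0.6059.

0.6059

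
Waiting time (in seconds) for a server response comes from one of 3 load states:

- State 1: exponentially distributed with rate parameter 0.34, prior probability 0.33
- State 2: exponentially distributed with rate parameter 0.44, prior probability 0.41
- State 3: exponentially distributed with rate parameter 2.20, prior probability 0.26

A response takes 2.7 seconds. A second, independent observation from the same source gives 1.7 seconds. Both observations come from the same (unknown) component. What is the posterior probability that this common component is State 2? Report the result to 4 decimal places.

The responsibility of component k is P(Z=k) f_k(x) divided by Σ_j P(Z=j) f_j(x).
Since both observations come from the same component, the likelihood for component k is f_k(x₁)·f_k(x₂).
  f_1 = [0.135768] × [0.190747] = 0.0258972
  f_2 = [0.134125] × [0.208257] = 0.0279326
  f_3 = [0.00579047] × [0.052259] = 0.000302604
Unnormalised posteriors:
  P(Z=1)·f_1 = 0.33 × 0.0258972 = 0.00854609
  P(Z=2)·f_2 = 0.41 × 0.0279326 = 0.0114524
  P(Z=3)·f_3 = 0.26 × 0.000302604 = 7.86771e-05
Denominator: 0.00854609 + 0.0114524 + 7.86771e-05 = 0.0200771
Responsibility of State 2: 0.0114524 / 0.0200771 ≈ 0.5704

0.5704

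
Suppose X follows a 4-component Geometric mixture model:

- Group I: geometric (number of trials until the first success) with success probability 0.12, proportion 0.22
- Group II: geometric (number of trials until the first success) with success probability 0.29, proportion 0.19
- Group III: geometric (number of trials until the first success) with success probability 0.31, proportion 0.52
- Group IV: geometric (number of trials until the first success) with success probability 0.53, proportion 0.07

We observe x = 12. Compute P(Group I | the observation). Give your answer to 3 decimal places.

0.618

Apply Bayes' rule: the posterior for each component is proportional to its prior times its likelihood at x.
Geometric probabilities:
  p_I = 0.12·(1−0.12)^11 = 0.12·0.245081 = 0.0294097
  p_II = 0.29·(1−0.29)^11 = 0.29·0.0231122 = 0.00670255
  p_III = 0.31·(1−0.31)^11 = 0.31·0.0168787 = 0.00523241
  p_IV = 0.53·(1−0.53)^11 = 0.53·0.000247216 = 0.000131024
Multiply by the mixture weights:
  π_I·p_I = 0.22 × 0.0294097 = 0.00647013
  π_II·p_II = 0.19 × 0.00670255 = 0.00127348
  π_III·p_III = 0.52 × 0.00523241 = 0.00272085
  π_IV·p_IV = 0.07 × 0.000131024 = 9.17171e-06
Evidence: 0.00647013 + 0.00127348 + 0.00272085 + 9.17171e-06 = 0.0104736
P(Group I | the observation) ≈ 0.618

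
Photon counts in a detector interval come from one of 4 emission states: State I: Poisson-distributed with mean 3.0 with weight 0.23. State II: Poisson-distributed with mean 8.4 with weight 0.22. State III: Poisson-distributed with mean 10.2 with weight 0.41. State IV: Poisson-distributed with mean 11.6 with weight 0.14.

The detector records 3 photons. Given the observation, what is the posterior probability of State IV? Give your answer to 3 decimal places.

0.006

Apply Bayes' rule: the posterior for each component is proportional to its prior times its likelihood at x.
Evaluate each component's likelihood at the observed value:
  p_I = 0.224042
  p_II = 0.0222133
  p_III = 0.00657424
  p_IV = 0.00238455
Weight by the priors:
  P(Z=I)·p_I = 0.23 × 0.224042 = 0.0515296
  P(Z=II)·p_II = 0.22 × 0.0222133 = 0.00488692
  P(Z=III)·p_III = 0.41 × 0.00657424 = 0.00269544
  P(Z=IV)·p_IV = 0.14 × 0.00238455 = 0.000333837
Denominator: 0.0515296 + 0.00488692 + 0.00269544 + 0.000333837 = 0.0594458
So the posterior for State IV is 0.000333837 / 0.0594458 ≈ 0.006.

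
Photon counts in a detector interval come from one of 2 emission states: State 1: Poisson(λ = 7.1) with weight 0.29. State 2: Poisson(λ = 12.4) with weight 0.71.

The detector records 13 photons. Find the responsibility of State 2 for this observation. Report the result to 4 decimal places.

Posterior ∝ prior × likelihood, so P(k | x) ∝ w_k f_k(x); normalise over all components.
Poisson probabilities:
  L_1 = e^(−7.1)·7.1^13/13! = 0.0154379
  L_2 = e^(−12.4)·12.4^13/13! = 0.10838
Weight by the priors:
  w_1·L_1 = 0.29 × 0.0154379 = 0.00447698
  w_2·L_2 = 0.71 × 0.10838 = 0.07695
Normaliser: 0.00447698 + 0.07695 = 0.0814269
Responsibility of State 2: 0.07695 / 0.0814269 ≈ 0.9450

0.9450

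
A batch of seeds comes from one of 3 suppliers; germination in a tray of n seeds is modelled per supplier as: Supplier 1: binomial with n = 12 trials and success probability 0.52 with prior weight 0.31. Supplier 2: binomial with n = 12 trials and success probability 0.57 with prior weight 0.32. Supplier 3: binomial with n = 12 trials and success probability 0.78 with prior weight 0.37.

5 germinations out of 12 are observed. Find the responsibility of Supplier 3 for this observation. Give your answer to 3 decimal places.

0.021

P(component k | x) = π_k·f_k(x) / marginal(x), where marginal(x) = Σ_j π_j·f_j(x).
Binomial probabilities:
  L_1 = C(12,5)·0.52^5·0.48^7 = 792·0.0380204·0.00587068 = 0.176779
  L_2 = C(12,5)·0.57^5·0.43^7 = 792·0.0601692·0.00271819 = 0.129532
  L_3 = C(12,5)·0.78^5·0.22^7 = 792·0.288717·2.49436e-05 = 0.0057037
Prior × likelihood for each component:
  π_1·L_1 = 0.31 × 0.176779 = 0.0548015
  π_2·L_2 = 0.32 × 0.129532 = 0.0414504
  π_3·L_3 = 0.37 × 0.0057037 = 0.00211037
Evidence: 0.0548015 + 0.0414504 + 0.00211037 = 0.0983622
P(Supplier 3 | the observation) = 0.00211037 / 0.0983622 ≈ 0.021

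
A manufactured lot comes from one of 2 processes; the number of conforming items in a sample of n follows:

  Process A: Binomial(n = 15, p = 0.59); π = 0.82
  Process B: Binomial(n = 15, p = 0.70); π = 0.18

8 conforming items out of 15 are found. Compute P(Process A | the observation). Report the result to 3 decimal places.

0.912

Posterior ∝ prior × likelihood, so P(k | x) ∝ π_k f_k(x); normalise over all components.
Binomial probabilities:
  f_A = 0.184014
  f_B = 0.08113
Multiply by the mixture weights:
  π_A·f_A = 0.82 × 0.184014 = 0.150892
  π_B·f_B = 0.18 × 0.08113 = 0.0146034
Normaliser: 0.150892 + 0.0146034 = 0.165495
So the posterior for Process A is 0.150892 / 0.165495 ≈ 0.912.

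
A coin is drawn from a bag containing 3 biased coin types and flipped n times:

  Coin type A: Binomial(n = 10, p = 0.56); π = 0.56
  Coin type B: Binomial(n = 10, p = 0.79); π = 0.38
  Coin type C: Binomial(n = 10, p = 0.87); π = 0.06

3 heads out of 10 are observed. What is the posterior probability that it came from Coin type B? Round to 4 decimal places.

P(component k | x) = w_k·f_k(x) / marginal(x), where marginal(x) = Σ_j w_j·f_j(x).
Binomial probabilities:
  p_A = 0.0672844
  p_B = 0.00106561
  p_C = 4.95841e-05
Multiply by the mixture weights:
  w_A·p_A = 0.56 × 0.0672844 = 0.0376792
  w_B·p_B = 0.38 × 0.00106561 = 0.000404931
  w_C·p_C = 0.06 × 4.95841e-05 = 2.97505e-06
Evidence: 0.0376792 + 0.000404931 + 2.97505e-06 = 0.0380871
P(Coin type B | x) = 0.000404931 / 0.0380871 ≈ 0.0106

0.0106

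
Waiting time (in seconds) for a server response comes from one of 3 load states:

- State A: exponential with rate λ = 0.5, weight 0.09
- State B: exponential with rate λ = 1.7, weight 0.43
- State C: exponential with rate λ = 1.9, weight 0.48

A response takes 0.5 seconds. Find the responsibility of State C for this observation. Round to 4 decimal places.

Posterior ∝ prior × likelihood, so P(k | x) ∝ w_k f_k(x); normalise over all components.
Evaluate each component's likelihood at the observed value:
  f_A = 0.5·e^(−0.5·0.5) = 0.5·e^(−0.2500) = 0.3894
  f_B = 1.7·e^(−1.7·0.5) = 1.7·e^(−0.8500) = 0.726605
  f_C = 1.9·e^(−1.9·0.5) = 1.9·e^(−0.9500) = 0.734808
Unnormalised posteriors:
  w_A·f_A = 0.09 × 0.3894 = 0.035046
  w_B·f_B = 0.43 × 0.726605 = 0.31244
  w_C·f_C = 0.48 × 0.734808 = 0.352708
Evidence: 0.035046 + 0.31244 + 0.352708 = 0.700194
P(State C | the observation) ≈ 0.5037

0.5037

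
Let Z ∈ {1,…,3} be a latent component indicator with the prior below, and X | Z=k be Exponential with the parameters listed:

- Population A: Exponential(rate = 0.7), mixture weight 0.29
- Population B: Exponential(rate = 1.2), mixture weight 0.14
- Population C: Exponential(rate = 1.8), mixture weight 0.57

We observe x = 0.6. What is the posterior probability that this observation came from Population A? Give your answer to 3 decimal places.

The responsibility of component k is P(Z=k) f_k(x) divided by Σ_j P(Z=j) f_j(x).
Evaluate each component's likelihood at the observed value:
  L_A = 0.7·e^(−0.7·0.6) = 0.7·e^(−0.4200) = 0.459933
  L_B = 1.2·e^(−1.2·0.6) = 1.2·e^(−0.7200) = 0.584103
  L_C = 1.8·e^(−1.8·0.6) = 1.8·e^(−1.0800) = 0.611272
Multiply by the mixture weights:
  P(Z=A)·L_A = 0.29 × 0.459933 = 0.133381
  P(Z=B)·L_B = 0.14 × 0.584103 = 0.0817744
  P(Z=C)·L_C = 0.57 × 0.611272 = 0.348425
Sum: 0.133381 + 0.0817744 + 0.348425 = 0.56358
So the posterior for Population A is 0.133381 / 0.56358 ≈ 0.237.

0.237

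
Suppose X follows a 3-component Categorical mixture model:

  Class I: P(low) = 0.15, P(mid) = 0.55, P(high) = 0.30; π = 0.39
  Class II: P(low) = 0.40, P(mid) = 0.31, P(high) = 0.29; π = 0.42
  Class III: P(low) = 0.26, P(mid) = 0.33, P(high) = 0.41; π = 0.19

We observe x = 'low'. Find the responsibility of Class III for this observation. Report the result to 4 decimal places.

The responsibility of component k is w_k f_k(x) divided by Σ_j w_j f_j(x).
Evaluate each component's likelihood at the observed value:
  f_I = 0.15
  f_II = 0.4
  f_III = 0.26
Weight by the priors:
  w_I·f_I = 0.39 × 0.15 = 0.0585
  w_II·f_II = 0.42 × 0.4 = 0.168
  w_III·f_III = 0.19 × 0.26 = 0.0494
Marginal: 0.0585 + 0.168 + 0.0494 = 0.2759
P(Class III | 'low') = 0.0494 / 0.2759 ≈ 0.1791

0.1791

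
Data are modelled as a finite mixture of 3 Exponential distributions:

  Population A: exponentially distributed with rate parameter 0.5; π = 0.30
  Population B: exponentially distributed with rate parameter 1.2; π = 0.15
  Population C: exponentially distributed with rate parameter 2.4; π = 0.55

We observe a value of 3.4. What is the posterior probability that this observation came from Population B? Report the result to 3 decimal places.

0.099

P(component k | x) = w_k·f_k(x) / marginal(x), where marginal(x) = Σ_j w_j·f_j(x).
Exponential densities:
  L_A = 0.5·e^(−0.5·3.4) = 0.5·e^(−1.7000) = 0.0913418
  L_B = 1.2·e^(−1.2·3.4) = 1.2·e^(−4.0800) = 0.020289
  L_C = 2.4·e^(−2.4·3.4) = 2.4·e^(−8.1600) = 0.00068607
Unnormalised posteriors:
  w_A·L_A = 0.30 × 0.0913418 = 0.0274025
  w_B·L_B = 0.15 × 0.020289 = 0.00304334
  w_C·L_C = 0.55 × 0.00068607 = 0.000377338
Evidence: 0.0274025 + 0.00304334 + 0.000377338 = 0.0308232
P(Population B | 3.4) = 0.00304334 / 0.0308232 ≈ 0.099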